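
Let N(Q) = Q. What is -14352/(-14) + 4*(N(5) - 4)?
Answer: 7204/7 ≈ 1029.1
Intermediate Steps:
-14352/(-14) + 4*(N(5) - 4) = -14352/(-14) + 4*(5 - 4) = -14352*(-1)/14 + 4*1 = -92*(-78/7) + 4 = 7176/7 + 4 = 7204/7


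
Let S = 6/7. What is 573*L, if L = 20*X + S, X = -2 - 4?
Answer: -477882/7 ≈ -68269.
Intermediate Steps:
X = -6
S = 6/7 (S = 6*(⅐) = 6/7 ≈ 0.85714)
L = -834/7 (L = 20*(-6) + 6/7 = -120 + 6/7 = -834/7 ≈ -119.14)
573*L = 573*(-834/7) = -477882/7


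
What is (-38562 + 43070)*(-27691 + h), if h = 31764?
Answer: 18361084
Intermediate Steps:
(-38562 + 43070)*(-27691 + h) = (-38562 + 43070)*(-27691 + 31764) = 4508*4073 = 18361084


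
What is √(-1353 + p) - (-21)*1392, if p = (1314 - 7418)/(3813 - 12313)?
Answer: 29232 + I*√244255915/425 ≈ 29232.0 + 36.773*I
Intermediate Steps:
p = 1526/2125 (p = -6104/(-8500) = -6104*(-1/8500) = 1526/2125 ≈ 0.71812)
√(-1353 + p) - (-21)*1392 = √(-1353 + 1526/2125) - (-21)*1392 = √(-2873599/2125) - 1*(-29232) = I*√244255915/425 + 29232 = 29232 + I*√244255915/425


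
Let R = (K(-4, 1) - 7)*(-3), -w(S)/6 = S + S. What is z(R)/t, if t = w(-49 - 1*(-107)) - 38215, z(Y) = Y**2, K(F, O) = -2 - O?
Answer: -900/38911 ≈ -0.023130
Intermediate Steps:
w(S) = -12*S (w(S) = -6*(S + S) = -12*S)
R = 30 (R = ((-2 - 1*1) - 7)*(-3) = ((-2 - 1) - 7)*(-3) = (-3 - 7)*(-3) = -10*(-3) = 30)
t = -38911 (t = -12*(-49 - 1*(-107)) - 38215 = -12*(-49 + 107) - 38215 = -12*58 - 38215 = -696 - 38215 = -38911)
z(R)/t = 30**2/(-38911) = 900*(-1/38911) = -900/38911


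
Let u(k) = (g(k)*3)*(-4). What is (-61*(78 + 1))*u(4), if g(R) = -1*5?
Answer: -289140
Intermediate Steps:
g(R) = -5
u(k) = 60 (u(k) = -5*3*(-4) = -15*(-4) = 60)
(-61*(78 + 1))*u(4) = -61*(78 + 1)*60 = -61*79*60 = -4819*60 = -289140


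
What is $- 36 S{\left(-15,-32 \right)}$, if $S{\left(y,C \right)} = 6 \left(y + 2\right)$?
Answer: $2808$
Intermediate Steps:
$S{\left(y,C \right)} = 12 + 6 y$ ($S{\left(y,C \right)} = 6 \left(2 + y\right) = 12 + 6 y$)
$- 36 S{\left(-15,-32 \right)} = - 36 \left(12 + 6 \left(-15\right)\right) = - 36 \left(12 - 90\right) = \left(-36\right) \left(-78\right) = 2808$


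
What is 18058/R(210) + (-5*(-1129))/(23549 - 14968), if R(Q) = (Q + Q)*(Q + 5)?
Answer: 332349599/387432150 ≈ 0.85783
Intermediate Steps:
R(Q) = 2*Q*(5 + Q) (R(Q) = (2*Q)*(5 + Q) = 2*Q*(5 + Q))
18058/R(210) + (-5*(-1129))/(23549 - 14968) = 18058/((2*210*(5 + 210))) + (-5*(-1129))/(23549 - 14968) = 18058/((2*210*215)) + 5645/8581 = 18058/90300 + 5645*(1/8581) = 18058*(1/90300) + 5645/8581 = 9029/45150 + 5645/8581 = 332349599/387432150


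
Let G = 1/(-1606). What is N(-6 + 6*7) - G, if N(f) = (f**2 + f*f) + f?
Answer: 4220569/1606 ≈ 2628.0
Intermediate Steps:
N(f) = f + 2*f**2 (N(f) = (f**2 + f**2) + f = 2*f**2 + f = f + 2*f**2)
G = -1/1606 ≈ -0.00062266
N(-6 + 6*7) - G = (-6 + 6*7)*(1 + 2*(-6 + 6*7)) - 1*(-1/1606) = (-6 + 42)*(1 + 2*(-6 + 42)) + 1/1606 = 36*(1 + 2*36) + 1/1606 = 36*(1 + 72) + 1/1606 = 36*73 + 1/1606 = 2628 + 1/1606 = 4220569/1606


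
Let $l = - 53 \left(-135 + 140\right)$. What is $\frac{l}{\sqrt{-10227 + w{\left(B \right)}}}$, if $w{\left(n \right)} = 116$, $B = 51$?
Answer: $\frac{265 i \sqrt{10111}}{10111} \approx 2.6354 i$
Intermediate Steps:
$l = -265$ ($l = \left(-53\right) 5 = -265$)
$\frac{l}{\sqrt{-10227 + w{\left(B \right)}}} = - \frac{265}{\sqrt{-10227 + 116}} = - \frac{265}{\sqrt{-10111}} = - \frac{265}{i \sqrt{10111}} = - 265 \left(- \frac{i \sqrt{10111}}{10111}\right) = \frac{265 i \sqrt{10111}}{10111}$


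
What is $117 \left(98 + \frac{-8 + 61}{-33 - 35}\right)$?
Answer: $\frac{773487}{68} \approx 11375.0$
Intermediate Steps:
$117 \left(98 + \frac{-8 + 61}{-33 - 35}\right) = 117 \left(98 + \frac{53}{-68}\right) = 117 \left(98 + 53 \left(- \frac{1}{68}\right)\right) = 117 \left(98 - \frac{53}{68}\right) = 117 \cdot \frac{6611}{68} = \frac{773487}{68}$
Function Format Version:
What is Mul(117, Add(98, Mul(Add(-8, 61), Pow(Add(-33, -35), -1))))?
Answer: Rational(773487, 68) ≈ 11375.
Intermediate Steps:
Mul(117, Add(98, Mul(Add(-8, 61), Pow(Add(-33, -35), -1)))) = Mul(117, Add(98, Mul(53, Pow(-68, -1)))) = Mul(117, Add(98, Mul(53, Rational(-1, 68)))) = Mul(117, Add(98, Rational(-53, 68))) = Mul(117, Rational(6611, 68)) = Rational(773487, 68)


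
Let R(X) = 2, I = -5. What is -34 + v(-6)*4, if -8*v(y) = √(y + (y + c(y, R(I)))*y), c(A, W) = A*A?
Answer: -34 - I*√186/2 ≈ -34.0 - 6.8191*I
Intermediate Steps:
c(A, W) = A²
v(y) = -√(y + y*(y + y²))/8 (v(y) = -√(y + (y + y²)*y)/8 = -√(y + y*(y + y²))/8)
-34 + v(-6)*4 = -34 - I*√6*√(1 - 6 + (-6)²)/8*4 = -34 - I*√6*√(1 - 6 + 36)/8*4 = -34 - I*√186/8*4 = -34 - I*√186/2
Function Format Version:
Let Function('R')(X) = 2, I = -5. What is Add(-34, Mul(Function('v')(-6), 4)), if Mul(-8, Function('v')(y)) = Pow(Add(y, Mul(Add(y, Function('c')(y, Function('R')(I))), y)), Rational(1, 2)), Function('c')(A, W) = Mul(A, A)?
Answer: Add(-34, Mul(Rational(-1, 2), I, Pow(186, Rational(1, 2)))) ≈ Add(-34.000, Mul(-6.8191, I))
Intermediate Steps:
Function('c')(A, W) = Pow(A, 2)
Function('v')(y) = Mul(Rational(-1, 8), Pow(Add(y, Mul(y, Add(y, Pow(y, 2)))), Rational(1, 2))) (Function('v')(y) = Mul(Rational(-1, 8), Pow(Add(y, Mul(Add(y, Pow(y, 2)), y)), Rational(1, 2))) = Mul(Rational(-1, 8), Pow(Add(y, Mul(y, Add(y, Pow(y, 2)))), Rational(1, 2))))
Add(-34, Mul(Function('v')(-6), 4)) = Add(-34, Mul(Mul(Rational(-1, 8), Pow(Mul(-6, Add(1, -6, Pow(-6, 2))), Rational(1, 2))), 4)) = Add(-34, Mul(Mul(Rational(-1, 8), Pow(Mul(-6, Add(1, -6, 36)), Rational(1, 2))), 4)) = Add(-34, Mul(Mul(Rational(-1, 8), Pow(Mul(-6, 31), Rational(1, 2))), 4)) = Add(-34, Mul(Mul(Rational(-1, 8), Pow(-186, Rational(1, 2))), 4)) = Add(-34, Mul(Mul(Rational(-1, 8), Mul(I, Pow(186, Rational(1, 2)))), 4)) = Add(-34, Mul(Mul(Rational(-1, 8), I, Pow(186, Rational(1, 2))), 4)) = Add(-34, Mul(Rational(-1, 2), I, Pow(186, Rational(1, 2))))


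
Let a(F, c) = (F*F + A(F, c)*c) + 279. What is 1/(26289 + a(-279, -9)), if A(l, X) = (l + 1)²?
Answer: -1/591147 ≈ -1.6916e-6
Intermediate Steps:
A(l, X) = (1 + l)²
a(F, c) = 279 + F² + c*(1 + F)² (a(F, c) = (F*F + (1 + F)²*c) + 279 = (F² + c*(1 + F)²) + 279 = 279 + F² + c*(1 + F)²)
1/(26289 + a(-279, -9)) = 1/(26289 + (279 + (-279)² - 9*(1 - 279)²)) = 1/(26289 + (279 + 77841 - 9*(-278)²)) = 1/(26289 + (279 + 77841 - 9*77284)) = 1/(26289 + (279 + 77841 - 695556)) = 1/(26289 - 617436) = 1/(-591147) = -1/591147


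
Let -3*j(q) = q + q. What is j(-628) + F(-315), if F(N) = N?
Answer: 311/3 ≈ 103.67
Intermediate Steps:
j(q) = -2*q/3 (j(q) = -(q + q)/3 = -2*q/3)
j(-628) + F(-315) = -2/3*(-628) - 315 = 1256/3 - 315 = 311/3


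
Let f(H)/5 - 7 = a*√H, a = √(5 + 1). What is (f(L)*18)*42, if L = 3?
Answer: 26460 + 11340*√2 ≈ 42497.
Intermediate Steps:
a = √6 ≈ 2.4495
f(H) = 35 + 5*√6*√H (f(H) = 35 + 5*(√6*√H) = 35 + 5*√6*√H)
(f(L)*18)*42 = ((35 + 5*√6*√3)*18)*42 = ((35 + 15*√2)*18)*42 = (630 + 270*√2)*42 = 26460 + 11340*√2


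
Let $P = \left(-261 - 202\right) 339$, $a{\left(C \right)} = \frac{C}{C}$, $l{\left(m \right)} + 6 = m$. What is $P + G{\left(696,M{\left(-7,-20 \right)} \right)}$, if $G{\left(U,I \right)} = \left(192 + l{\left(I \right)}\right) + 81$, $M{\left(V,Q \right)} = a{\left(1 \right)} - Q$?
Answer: $-156669$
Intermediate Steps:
$l{\left(m \right)} = -6 + m$
$a{\left(C \right)} = 1$
$M{\left(V,Q \right)} = 1 - Q$
$G{\left(U,I \right)} = 267 + I$ ($G{\left(U,I \right)} = \left(192 + \left(-6 + I\right)\right) + 81 = \left(186 + I\right) + 81 = 267 + I$)
$P = -156957$ ($P = \left(-463\right) 339 = -156957$)
$P + G{\left(696,M{\left(-7,-20 \right)} \right)} = -156957 + \left(267 + \left(1 - -20\right)\right) = -156957 + \left(267 + \left(1 + 20\right)\right) = -156957 + \left(267 + 21\right) = -156957 + 288 = -156669$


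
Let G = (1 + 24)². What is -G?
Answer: -625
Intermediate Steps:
G = 625 (G = 25² = 625)
-G = -1*625 = -625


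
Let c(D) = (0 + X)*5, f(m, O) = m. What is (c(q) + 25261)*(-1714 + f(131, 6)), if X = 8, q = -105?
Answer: -40051483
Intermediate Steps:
c(D) = 40 (c(D) = (0 + 8)*5 = 8*5 = 40)
(c(q) + 25261)*(-1714 + f(131, 6)) = (40 + 25261)*(-1714 + 131) = 25301*(-1583) = -40051483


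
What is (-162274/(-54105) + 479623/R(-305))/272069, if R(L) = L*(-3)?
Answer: 347979775/179587577589 ≈ 0.0019377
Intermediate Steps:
R(L) = -3*L
(-162274/(-54105) + 479623/R(-305))/272069 = (-162274/(-54105) + 479623/((-3*(-305))))/272069 = (-162274*(-1/54105) + 479623/915)*(1/272069) = (162274/54105 + 479623*(1/915))*(1/272069) = (162274/54105 + 479623/915)*(1/272069) = (347979775/660081)*(1/272069) = 347979775/179587577589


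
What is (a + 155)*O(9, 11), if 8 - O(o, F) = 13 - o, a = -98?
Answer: 228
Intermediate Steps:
O(o, F) = -5 + o (O(o, F) = 8 - (13 - o) = 8 + (-13 + o) = -5 + o)
(a + 155)*O(9, 11) = (-98 + 155)*(-5 + 9) = 57*4 = 228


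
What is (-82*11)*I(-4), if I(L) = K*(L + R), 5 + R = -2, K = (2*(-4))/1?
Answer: -79376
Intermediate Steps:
K = -8 (K = -8*1 = -8)
R = -7 (R = -5 - 2 = -7)
I(L) = 56 - 8*L (I(L) = -8*(L - 7) = -8*(-7 + L) = 56 - 8*L)
(-82*11)*I(-4) = (-82*11)*(56 - 8*(-4)) = -902*(56 + 32) = -902*88 = -79376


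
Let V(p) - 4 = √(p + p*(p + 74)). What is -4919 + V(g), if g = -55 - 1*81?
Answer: -4915 + 2*√2074 ≈ -4823.9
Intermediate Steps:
g = -136 (g = -55 - 81 = -136)
V(p) = 4 + √(p + p*(74 + p)) (V(p) = 4 + √(p + p*(p + 74)) = 4 + √(p + p*(74 + p)))
-4919 + V(g) = -4919 + (4 + √(-136*(75 - 136))) = -4919 + (4 + √(-136*(-61))) = -4919 + (4 + √8296) = -4919 + (4 + 2*√2074) = -4915 + 2*√2074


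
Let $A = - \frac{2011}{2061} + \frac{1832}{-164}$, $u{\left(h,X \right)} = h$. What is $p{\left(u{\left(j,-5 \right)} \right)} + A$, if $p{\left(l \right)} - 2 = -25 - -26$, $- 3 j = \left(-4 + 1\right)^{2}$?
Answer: $- \frac{772886}{84501} \approx -9.1465$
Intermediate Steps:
$j = -3$ ($j = - \frac{\left(-4 + 1\right)^{2}}{3} = - \frac{\left(-3\right)^{2}}{3} = \left(- \frac{1}{3}\right) 9 = -3$)
$p{\left(l \right)} = 3$ ($p{\left(l \right)} = 2 - -1 = 2 + \left(-25 + 26\right) = 2 + 1 = 3$)
$A = - \frac{1026389}{84501}$ ($A = \left(-2011\right) \frac{1}{2061} + 1832 \left(- \frac{1}{164}\right) = - \frac{2011}{2061} - \frac{458}{41} = - \frac{1026389}{84501} \approx -12.146$)
$p{\left(u{\left(j,-5 \right)} \right)} + A = 3 - \frac{1026389}{84501} = - \frac{772886}{84501}$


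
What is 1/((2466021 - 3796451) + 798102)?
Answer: -1/532328 ≈ -1.8785e-6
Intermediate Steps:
1/((2466021 - 3796451) + 798102) = 1/(-1330430 + 798102) = 1/(-532328) = -1/532328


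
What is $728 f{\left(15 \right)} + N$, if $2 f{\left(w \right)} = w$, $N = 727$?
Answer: $6187$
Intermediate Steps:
$f{\left(w \right)} = \frac{w}{2}$
$728 f{\left(15 \right)} + N = 728 \cdot \frac{1}{2} \cdot 15 + 727 = 728 \cdot \frac{15}{2} + 727 = 5460 + 727 = 6187$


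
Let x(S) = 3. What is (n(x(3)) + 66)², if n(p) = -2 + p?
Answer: 4489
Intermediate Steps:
(n(x(3)) + 66)² = ((-2 + 3) + 66)² = (1 + 66)² = 67² = 4489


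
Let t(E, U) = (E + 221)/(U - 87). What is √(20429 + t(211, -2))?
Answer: √161779661/89 ≈ 142.91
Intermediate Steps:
t(E, U) = (221 + E)/(-87 + U)
√(20429 + t(211, -2)) = √(20429 + (221 + 211)/(-87 - 2)) = √(20429 + 432/(-89)) = √(20429 - 1/89*432) = √(20429 - 432/89) = √(1817749/89) = √161779661/89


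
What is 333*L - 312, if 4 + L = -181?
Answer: -61917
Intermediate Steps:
L = -185 (L = -4 - 181 = -185)
333*L - 312 = 333*(-185) - 312 = -61605 - 312 = -61917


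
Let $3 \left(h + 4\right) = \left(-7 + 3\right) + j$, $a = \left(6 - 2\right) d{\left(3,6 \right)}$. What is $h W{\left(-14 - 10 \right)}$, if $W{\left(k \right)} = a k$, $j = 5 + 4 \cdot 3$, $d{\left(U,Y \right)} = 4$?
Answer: $-128$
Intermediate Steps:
$j = 17$ ($j = 5 + 12 = 17$)
$a = 16$ ($a = \left(6 - 2\right) 4 = 4 \cdot 4 = 16$)
$h = \frac{1}{3}$ ($h = -4 + \frac{\left(-7 + 3\right) + 17}{3} = -4 + \frac{-4 + 17}{3} = -4 + \frac{1}{3} \cdot 13 = -4 + \frac{13}{3} = \frac{1}{3} \approx 0.33333$)
$W{\left(k \right)} = 16 k$
$h W{\left(-14 - 10 \right)} = \frac{16 \left(-14 - 10\right)}{3} = \frac{16 \left(-24\right)}{3} = \frac{1}{3} \left(-384\right) = -128$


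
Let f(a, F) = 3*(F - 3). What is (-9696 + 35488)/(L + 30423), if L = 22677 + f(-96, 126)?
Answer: 1984/4113 ≈ 0.48237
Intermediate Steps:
f(a, F) = -9 + 3*F (f(a, F) = 3*(-3 + F) = -9 + 3*F)
L = 23046 (L = 22677 + (-9 + 3*126) = 22677 + (-9 + 378) = 22677 + 369 = 23046)
(-9696 + 35488)/(L + 30423) = (-9696 + 35488)/(23046 + 30423) = 25792/53469 = 25792*(1/53469) = 1984/4113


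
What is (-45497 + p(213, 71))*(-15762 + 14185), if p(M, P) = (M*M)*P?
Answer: -5008082054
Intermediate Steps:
p(M, P) = P*M² (p(M, P) = M²*P = P*M²)
(-45497 + p(213, 71))*(-15762 + 14185) = (-45497 + 71*213²)*(-15762 + 14185) = (-45497 + 71*45369)*(-1577) = (-45497 + 3221199)*(-1577) = 3175702*(-1577) = -5008082054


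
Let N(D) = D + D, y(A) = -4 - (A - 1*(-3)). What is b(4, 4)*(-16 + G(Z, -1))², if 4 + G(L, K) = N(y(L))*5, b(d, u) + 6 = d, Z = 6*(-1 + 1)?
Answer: -16200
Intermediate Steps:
y(A) = -7 - A (y(A) = -4 - (A + 3) = -4 - (3 + A) = -4 + (-3 - A) = -7 - A)
Z = 0 (Z = 6*0 = 0)
b(d, u) = -6 + d
N(D) = 2*D
G(L, K) = -74 - 10*L (G(L, K) = -4 + (2*(-7 - L))*5 = -4 + (-14 - 2*L)*5 = -4 + (-70 - 10*L) = -74 - 10*L)
b(4, 4)*(-16 + G(Z, -1))² = (-6 + 4)*(-16 + (-74 - 10*0))² = -2*(-16 + (-74 + 0))² = -2*(-16 - 74)² = -2*(-90)² = -2*8100 = -16200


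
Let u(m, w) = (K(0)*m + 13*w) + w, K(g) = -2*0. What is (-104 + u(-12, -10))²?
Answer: 59536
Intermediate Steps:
K(g) = 0
u(m, w) = 14*w (u(m, w) = (0*m + 13*w) + w = (0 + 13*w) + w = 13*w + w = 14*w)
(-104 + u(-12, -10))² = (-104 + 14*(-10))² = (-104 - 140)² = (-244)² = 59536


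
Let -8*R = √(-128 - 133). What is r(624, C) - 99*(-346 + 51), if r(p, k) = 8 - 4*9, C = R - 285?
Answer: 29177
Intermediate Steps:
R = -3*I*√29/8 (R = -√(-128 - 133)/8 = -3*I*√29/8 ≈ -2.0194*I)
C = -285 - 3*I*√29/8 (C = -3*I*√29/8 - 285 = -285 - 3*I*√29/8 ≈ -285.0 - 2.0194*I)
r(p, k) = -28 (r(p, k) = 8 - 36 = -28)
r(624, C) - 99*(-346 + 51) = -28 - 99*(-346 + 51) = -28 - 99*(-295) = -28 - 1*(-29205) = -28 + 29205 = 29177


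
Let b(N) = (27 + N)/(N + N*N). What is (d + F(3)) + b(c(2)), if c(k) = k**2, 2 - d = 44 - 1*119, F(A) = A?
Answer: 1631/20 ≈ 81.550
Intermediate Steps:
d = 77 (d = 2 - (44 - 1*119) = 2 - (44 - 119) = 2 - 1*(-75) = 2 + 75 = 77)
b(N) = (27 + N)/(N + N**2)
(d + F(3)) + b(c(2)) = (77 + 3) + (27 + 2**2)/((2**2)*(1 + 2**2)) = 80 + (27 + 4)/(4*(1 + 4)) = 80 + (1/4)*31/5 = 80 + (1/4)*(1/5)*31 = 80 + 31/20 = 1631/20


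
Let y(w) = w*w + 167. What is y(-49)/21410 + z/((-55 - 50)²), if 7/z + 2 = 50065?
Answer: 20248483121/168816190725 ≈ 0.11994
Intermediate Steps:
y(w) = 167 + w² (y(w) = w² + 167 = 167 + w²)
z = 7/50063 (z = 7/(-2 + 50065) = 7/50063 ≈ 0.00013982)
y(-49)/21410 + z/((-55 - 50)²) = (167 + (-49)²)/21410 + 7/(50063*((-55 - 50)²)) = (167 + 2401)*(1/21410) + 7/(50063*((-105)²)) = 2568*(1/21410) + (7/50063)/11025 = 1284/10705 + (7/50063)*(1/11025) = 1284/10705 + 1/78849225 = 20248483121/168816190725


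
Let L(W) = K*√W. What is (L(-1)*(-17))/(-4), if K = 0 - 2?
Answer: -17*I/2 ≈ -8.5*I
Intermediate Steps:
K = -2
L(W) = -2*√W
(L(-1)*(-17))/(-4) = (-2*I*(-17))/(-4) = (-2*I*(-17))*(-¼) = (34*I)*(-¼) = -17*I/2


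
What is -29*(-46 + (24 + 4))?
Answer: 522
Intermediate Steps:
-29*(-46 + (24 + 4)) = -29*(-46 + 28) = -29*(-18) = 522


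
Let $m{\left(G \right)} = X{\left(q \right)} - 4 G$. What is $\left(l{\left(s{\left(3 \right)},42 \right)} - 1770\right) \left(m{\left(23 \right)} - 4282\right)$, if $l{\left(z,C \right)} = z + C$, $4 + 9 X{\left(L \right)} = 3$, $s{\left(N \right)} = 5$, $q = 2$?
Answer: $\frac{67829341}{9} \approx 7.5366 \cdot 10^{6}$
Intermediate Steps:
$X{\left(L \right)} = - \frac{1}{9}$ ($X{\left(L \right)} = - \frac{4}{9} + \frac{1}{9} \cdot 3 = - \frac{4}{9} + \frac{1}{3} = - \frac{1}{9}$)
$l{\left(z,C \right)} = C + z$
$m{\left(G \right)} = - \frac{1}{9} - 4 G$
$\left(l{\left(s{\left(3 \right)},42 \right)} - 1770\right) \left(m{\left(23 \right)} - 4282\right) = \left(\left(42 + 5\right) - 1770\right) \left(\left(- \frac{1}{9} - 92\right) - 4282\right) = \left(47 - 1770\right) \left(\left(- \frac{1}{9} - 92\right) - 4282\right) = - 1723 \left(- \frac{829}{9} - 4282\right) = \left(-1723\right) \left(- \frac{39367}{9}\right) = \frac{67829341}{9}$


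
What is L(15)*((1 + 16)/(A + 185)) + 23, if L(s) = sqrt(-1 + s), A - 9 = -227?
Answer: 23 - 17*sqrt(14)/33 ≈ 21.072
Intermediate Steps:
A = -218 (A = 9 - 227 = -218)
L(15)*((1 + 16)/(A + 185)) + 23 = sqrt(-1 + 15)*((1 + 16)/(-218 + 185)) + 23 = sqrt(14)*(17/(-33)) + 23 = sqrt(14)*(17*(-1/33)) + 23 = sqrt(14)*(-17/33) + 23 = -17*sqrt(14)/33 + 23 = 23 - 17*sqrt(14)/33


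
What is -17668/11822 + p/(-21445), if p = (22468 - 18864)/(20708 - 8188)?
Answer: -592968582711/396763166350 ≈ -1.4945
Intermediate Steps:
p = 901/3130 (p = 3604/12520 = 3604*(1/12520) = 901/3130 ≈ 0.28786)
-17668/11822 + p/(-21445) = -17668/11822 + (901/3130)/(-21445) = -17668*1/11822 + (901/3130)*(-1/21445) = -8834/5911 - 901/67122850 = -592968582711/396763166350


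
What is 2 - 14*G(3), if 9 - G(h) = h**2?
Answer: 2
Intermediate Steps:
G(h) = 9 - h**2
2 - 14*G(3) = 2 - 14*(9 - 1*3**2) = 2 - 14*(9 - 1*9) = 2 - 14*(9 - 9) = 2 - 14*0 = 2 + 0 = 2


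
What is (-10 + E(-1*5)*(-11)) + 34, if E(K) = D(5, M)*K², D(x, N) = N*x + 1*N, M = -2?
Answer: 3324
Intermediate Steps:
D(x, N) = N + N*x (D(x, N) = N*x + N = N + N*x)
E(K) = -12*K² (E(K) = (-2*(1 + 5))*K² = (-2*6)*K² = -12*K²)
(-10 + E(-1*5)*(-11)) + 34 = (-10 - 12*(-1*5)²*(-11)) + 34 = (-10 - 12*(-5)²*(-11)) + 34 = (-10 - 12*25*(-11)) + 34 = (-10 - 300*(-11)) + 34 = (-10 + 3300) + 34 = 3290 + 34 = 3324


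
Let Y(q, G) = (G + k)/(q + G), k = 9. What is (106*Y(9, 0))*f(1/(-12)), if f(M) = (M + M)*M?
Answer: 53/36 ≈ 1.4722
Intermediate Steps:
Y(q, G) = (9 + G)/(G + q) (Y(q, G) = (G + 9)/(q + G) = (9 + G)/(G + q))
f(M) = 2*M² (f(M) = (2*M)*M = 2*M²)
(106*Y(9, 0))*f(1/(-12)) = (106*((9 + 0)/(0 + 9)))*(2*(1/(-12))²) = (106*(9/9))*(2*(-1/12)²) = (106*((⅑)*9))*(2*(1/144)) = (106*1)*(1/72) = 106*(1/72) = 53/36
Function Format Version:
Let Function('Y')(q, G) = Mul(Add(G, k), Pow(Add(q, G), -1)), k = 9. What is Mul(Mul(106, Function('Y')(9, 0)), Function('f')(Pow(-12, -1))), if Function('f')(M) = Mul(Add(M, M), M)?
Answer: Rational(53, 36) ≈ 1.4722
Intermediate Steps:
Function('Y')(q, G) = Mul(Pow(Add(G, q), -1), Add(9, G)) (Function('Y')(q, G) = Mul(Add(G, 9), Pow(Add(q, G), -1)) = Mul(Add(9, G), Pow(Add(G, q), -1)) = Mul(Pow(Add(G, q), -1), Add(9, G)))
Function('f')(M) = Mul(2, Pow(M, 2)) (Function('f')(M) = Mul(Mul(2, M), M) = Mul(2, Pow(M, 2)))
Mul(Mul(106, Function('Y')(9, 0)), Function('f')(Pow(-12, -1))) = Mul(Mul(106, Mul(Pow(Add(0, 9), -1), Add(9, 0))), Mul(2, Pow(Pow(-12, -1), 2))) = Mul(Mul(106, Mul(Pow(9, -1), 9)), Mul(2, Pow(Rational(-1, 12), 2))) = Mul(Mul(106, Mul(Rational(1, 9), 9)), Mul(2, Rational(1, 144))) = Mul(Mul(106, 1), Rational(1, 72)) = Mul(106, Rational(1, 72)) = Rational(53, 36)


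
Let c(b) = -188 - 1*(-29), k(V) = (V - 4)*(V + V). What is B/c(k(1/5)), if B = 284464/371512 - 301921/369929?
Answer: 866973937/2731482120129 ≈ 0.00031740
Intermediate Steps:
k(V) = 2*V*(-4 + V) (k(V) = (-4 + V)*(2*V) = 2*V*(-4 + V))
B = -866973937/17179132831 (B = 284464*(1/371512) - 301921*1/369929 = 35558/46439 - 301921/369929 = -866973937/17179132831 ≈ -0.050467)
c(b) = -159 (c(b) = -188 + 29 = -159)
B/c(k(1/5)) = -866973937/17179132831/(-159) = -866973937/17179132831*(-1/159) = 866973937/2731482120129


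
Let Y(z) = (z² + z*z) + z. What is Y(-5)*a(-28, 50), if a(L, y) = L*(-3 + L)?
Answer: 39060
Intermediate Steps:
Y(z) = z + 2*z² (Y(z) = (z² + z²) + z = 2*z² + z = z + 2*z²)
Y(-5)*a(-28, 50) = (-5*(1 + 2*(-5)))*(-28*(-3 - 28)) = (-5*(1 - 10))*(-28*(-31)) = -5*(-9)*868 = 45*868 = 39060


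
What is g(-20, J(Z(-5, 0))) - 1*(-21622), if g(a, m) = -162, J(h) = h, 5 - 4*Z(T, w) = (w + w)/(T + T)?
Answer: 21460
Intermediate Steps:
Z(T, w) = 5/4 - w/(4*T) (Z(T, w) = 5/4 - (w + w)/(4*(T + T)) = 5/4 - 2*w/(4*(2*T)) = 5/4 - 2*w*1/(2*T)/4 = 5/4 - w/(4*T))
g(-20, J(Z(-5, 0))) - 1*(-21622) = -162 - 1*(-21622) = -162 + 21622 = 21460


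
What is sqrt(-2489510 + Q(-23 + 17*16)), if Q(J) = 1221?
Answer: I*sqrt(2488289) ≈ 1577.4*I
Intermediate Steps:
sqrt(-2489510 + Q(-23 + 17*16)) = sqrt(-2489510 + 1221) = sqrt(-2488289) = I*sqrt(2488289)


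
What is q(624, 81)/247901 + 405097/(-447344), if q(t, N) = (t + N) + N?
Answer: -100072339013/110897024944 ≈ -0.90239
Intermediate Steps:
q(t, N) = t + 2*N (q(t, N) = (N + t) + N = t + 2*N)
q(624, 81)/247901 + 405097/(-447344) = (624 + 2*81)/247901 + 405097/(-447344) = (624 + 162)*(1/247901) + 405097*(-1/447344) = 786*(1/247901) - 405097/447344 = 786/247901 - 405097/447344 = -100072339013/110897024944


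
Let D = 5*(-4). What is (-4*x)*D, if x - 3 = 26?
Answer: 2320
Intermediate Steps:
x = 29 (x = 3 + 26 = 29)
D = -20
(-4*x)*D = -4*29*(-20) = -116*(-20) = 2320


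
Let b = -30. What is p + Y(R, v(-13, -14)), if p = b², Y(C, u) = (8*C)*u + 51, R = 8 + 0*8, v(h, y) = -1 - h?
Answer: 1719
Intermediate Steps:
R = 8 (R = 8 + 0 = 8)
Y(C, u) = 51 + 8*C*u (Y(C, u) = 8*C*u + 51 = 51 + 8*C*u)
p = 900 (p = (-30)² = 900)
p + Y(R, v(-13, -14)) = 900 + (51 + 8*8*(-1 - 1*(-13))) = 900 + (51 + 8*8*(-1 + 13)) = 900 + (51 + 8*8*12) = 900 + (51 + 768) = 900 + 819 = 1719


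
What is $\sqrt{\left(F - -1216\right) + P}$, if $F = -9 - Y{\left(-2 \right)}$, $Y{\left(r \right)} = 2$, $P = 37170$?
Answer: $5 \sqrt{1535} \approx 195.9$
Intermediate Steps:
$F = -11$ ($F = -9 - 2 = -11$)
$\sqrt{\left(F - -1216\right) + P} = \sqrt{\left(-11 - -1216\right) + 37170} = \sqrt{\left(-11 + 1216\right) + 37170} = \sqrt{1205 + 37170} = \sqrt{38375} = 5 \sqrt{1535}$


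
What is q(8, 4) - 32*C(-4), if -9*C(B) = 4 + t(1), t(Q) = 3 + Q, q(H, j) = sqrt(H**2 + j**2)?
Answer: 256/9 + 4*sqrt(5) ≈ 37.389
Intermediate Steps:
C(B) = -8/9 (C(B) = -(4 + (3 + 1))/9 = -(4 + 4)/9 = -1/9*8 = -8/9)
q(8, 4) - 32*C(-4) = sqrt(8**2 + 4**2) - 32*(-8/9) = sqrt(64 + 16) + 256/9 = sqrt(80) + 256/9 = 4*sqrt(5) + 256/9 = 256/9 + 4*sqrt(5)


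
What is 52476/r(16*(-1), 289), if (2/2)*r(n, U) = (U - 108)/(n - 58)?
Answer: -3883224/181 ≈ -21454.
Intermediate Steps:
r(n, U) = (-108 + U)/(-58 + n) (r(n, U) = (U - 108)/(n - 58) = (-108 + U)/(-58 + n))
52476/r(16*(-1), 289) = 52476/(((-108 + 289)/(-58 + 16*(-1)))) = 52476/((181/(-58 - 16))) = 52476/((181/(-74))) = 52476/((-1/74*181)) = 52476/(-181/74) = 52476*(-74/181) = -3883224/181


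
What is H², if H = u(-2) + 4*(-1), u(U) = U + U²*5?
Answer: 196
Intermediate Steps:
u(U) = U + 5*U²
H = 14 (H = -2*(1 + 5*(-2)) + 4*(-1) = -2*(1 - 10) - 4 = -2*(-9) - 4 = 18 - 4 = 14)
H² = 14² = 196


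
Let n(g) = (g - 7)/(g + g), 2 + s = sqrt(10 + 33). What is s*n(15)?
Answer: -8/15 + 4*sqrt(43)/15 ≈ 1.2153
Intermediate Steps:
s = -2 + sqrt(43) (s = -2 + sqrt(10 + 33) = -2 + sqrt(43) ≈ 4.5574)
n(g) = (-7 + g)/(2*g) (n(g) = (-7 + g)/((2*g)) = (-7 + g)*(1/(2*g)) = (-7 + g)/(2*g))
s*n(15) = (-2 + sqrt(43))*((1/2)*(-7 + 15)/15) = (-2 + sqrt(43))*((1/2)*(1/15)*8) = (-2 + sqrt(43))*(4/15) = -8/15 + 4*sqrt(43)/15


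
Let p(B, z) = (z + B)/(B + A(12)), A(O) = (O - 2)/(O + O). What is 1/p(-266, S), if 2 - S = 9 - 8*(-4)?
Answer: 3187/3660 ≈ 0.87076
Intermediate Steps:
A(O) = (-2 + O)/(2*O) (A(O) = (-2 + O)/((2*O)) = (-2 + O)*(1/(2*O)) = (-2 + O)/(2*O))
S = -39 (S = 2 - (9 - 8*(-4)) = 2 - (9 + 32) = 2 - 1*41 = 2 - 41 = -39)
p(B, z) = (B + z)/(5/12 + B) (p(B, z) = (z + B)/(B + (½)*(-2 + 12)/12) = (B + z)/(B + (½)*(1/12)*10) = (B + z)/(B + 5/12) = (B + z)/(5/12 + B))
1/p(-266, S) = 1/(12*(-266 - 39)/(5 + 12*(-266))) = 1/(12*(-305)/(5 - 3192)) = 1/(12*(-305)/(-3187)) = 1/(12*(-1/3187)*(-305)) = 1/(3660/3187) = 3187/3660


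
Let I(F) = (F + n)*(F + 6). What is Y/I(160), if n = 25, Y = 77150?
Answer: 7715/3071 ≈ 2.5122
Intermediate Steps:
I(F) = (6 + F)*(25 + F) (I(F) = (F + 25)*(F + 6) = (25 + F)*(6 + F) = (6 + F)*(25 + F))
Y/I(160) = 77150/(150 + 160² + 31*160) = 77150/(150 + 25600 + 4960) = 77150/30710 = 77150*(1/30710) = 7715/3071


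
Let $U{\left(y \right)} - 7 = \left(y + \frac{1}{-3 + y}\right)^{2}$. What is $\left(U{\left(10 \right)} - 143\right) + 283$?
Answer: $\frac{12244}{49} \approx 249.88$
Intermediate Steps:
$U{\left(y \right)} = 7 + \left(y + \frac{1}{-3 + y}\right)^{2}$
$\left(U{\left(10 \right)} - 143\right) + 283 = \left(\left(7 + \frac{\left(1 + 10^{2} - 30\right)^{2}}{\left(-3 + 10\right)^{2}}\right) - 143\right) + 283 = \left(\left(7 + \frac{\left(1 + 100 - 30\right)^{2}}{49}\right) - 143\right) + 283 = \left(\left(7 + \frac{71^{2}}{49}\right) - 143\right) + 283 = \left(\left(7 + \frac{1}{49} \cdot 5041\right) - 143\right) + 283 = \left(\left(7 + \frac{5041}{49}\right) - 143\right) + 283 = \left(\frac{5384}{49} - 143\right) + 283 = - \frac{1623}{49} + 283 = \frac{12244}{49}$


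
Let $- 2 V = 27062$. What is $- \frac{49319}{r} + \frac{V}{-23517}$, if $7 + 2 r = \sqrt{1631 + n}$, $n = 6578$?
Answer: $- \frac{2687879327}{31983120} - \frac{49319 \sqrt{8209}}{4080} \approx -1179.3$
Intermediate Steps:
$V = -13531$ ($V = \left(- \frac{1}{2}\right) 27062 = -13531$)
$r = - \frac{7}{2} + \frac{\sqrt{8209}}{2}$ ($r = - \frac{7}{2} + \frac{\sqrt{1631 + 6578}}{2} = - \frac{7}{2} + \frac{\sqrt{8209}}{2} \approx 41.802$)
$- \frac{49319}{r} + \frac{V}{-23517} = - \frac{49319}{- \frac{7}{2} + \frac{\sqrt{8209}}{2}} - \frac{13531}{-23517} = - \frac{49319}{- \frac{7}{2} + \frac{\sqrt{8209}}{2}} - - \frac{13531}{23517} = - \frac{49319}{- \frac{7}{2} + \frac{\sqrt{8209}}{2}} + \frac{13531}{23517} = \frac{13531}{23517} - \frac{49319}{- \frac{7}{2} + \frac{\sqrt{8209}}{2}}$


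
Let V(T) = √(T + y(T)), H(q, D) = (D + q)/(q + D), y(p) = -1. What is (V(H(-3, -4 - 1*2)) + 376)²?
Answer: 141376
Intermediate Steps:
H(q, D) = 1 (H(q, D) = (D + q)/(D + q) = 1)
V(T) = √(-1 + T) (V(T) = √(T - 1) = √(-1 + T))
(V(H(-3, -4 - 1*2)) + 376)² = (√(-1 + 1) + 376)² = (√0 + 376)² = (0 + 376)² = 376² = 141376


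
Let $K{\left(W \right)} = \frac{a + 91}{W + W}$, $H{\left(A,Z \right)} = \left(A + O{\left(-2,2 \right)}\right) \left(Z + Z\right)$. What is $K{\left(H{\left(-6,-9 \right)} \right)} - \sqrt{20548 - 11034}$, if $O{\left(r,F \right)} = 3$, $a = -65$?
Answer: $\frac{13}{54} - \sqrt{9514} \approx -97.299$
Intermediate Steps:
$H{\left(A,Z \right)} = 2 Z \left(3 + A\right)$ ($H{\left(A,Z \right)} = \left(A + 3\right) \left(Z + Z\right) = \left(3 + A\right) 2 Z = 2 Z \left(3 + A\right)$)
$K{\left(W \right)} = \frac{13}{W}$ ($K{\left(W \right)} = \frac{-65 + 91}{W + W} = \frac{26}{2 W} = 26 \frac{1}{2 W} = \frac{13}{W}$)
$K{\left(H{\left(-6,-9 \right)} \right)} - \sqrt{20548 - 11034} = \frac{13}{2 \left(-9\right) \left(3 - 6\right)} - \sqrt{20548 - 11034} = \frac{13}{2 \left(-9\right) \left(-3\right)} - \sqrt{9514} = \frac{13}{54} - \sqrt{9514}$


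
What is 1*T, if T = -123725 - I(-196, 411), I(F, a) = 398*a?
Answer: -287303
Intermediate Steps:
T = -287303 (T = -123725 - 398*411 = -123725 - 1*163578 = -123725 - 163578 = -287303)
1*T = 1*(-287303) = -287303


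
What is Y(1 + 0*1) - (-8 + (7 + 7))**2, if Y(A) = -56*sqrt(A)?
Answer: -92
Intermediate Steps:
Y(1 + 0*1) - (-8 + (7 + 7))**2 = -56*sqrt(1 + 0*1) - (-8 + (7 + 7))**2 = -56*sqrt(1 + 0) - (-8 + 14)**2 = -56*sqrt(1) - 1*6**2 = -56*1 - 1*36 = -56 - 36 = -92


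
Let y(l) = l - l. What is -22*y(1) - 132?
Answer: -132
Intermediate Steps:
y(l) = 0
-22*y(1) - 132 = -22*0 - 132 = 0 - 132 = -132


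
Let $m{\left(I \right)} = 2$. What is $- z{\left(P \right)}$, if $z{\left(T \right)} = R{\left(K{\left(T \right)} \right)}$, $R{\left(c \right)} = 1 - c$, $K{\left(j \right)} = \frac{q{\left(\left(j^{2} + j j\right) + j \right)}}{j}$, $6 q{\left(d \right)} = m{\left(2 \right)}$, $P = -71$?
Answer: $- \frac{214}{213} \approx -1.0047$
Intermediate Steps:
$q{\left(d \right)} = \frac{1}{3}$ ($q{\left(d \right)} = \frac{1}{6} \cdot 2 = \frac{1}{3}$)
$K{\left(j \right)} = \frac{1}{3 j}$
$z{\left(T \right)} = 1 - \frac{1}{3 T}$
$- z{\left(P \right)} = - \frac{- \frac{1}{3} - 71}{-71} = - \frac{\left(-1\right) \left(-214\right)}{71 \cdot 3} = \left(-1\right) \frac{214}{213} = - \frac{214}{213}$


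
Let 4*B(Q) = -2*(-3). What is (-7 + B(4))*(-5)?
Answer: 55/2 ≈ 27.500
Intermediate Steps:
B(Q) = 3/2 (B(Q) = (-2*(-3))/4 = (1/4)*6 = 3/2)
(-7 + B(4))*(-5) = (-7 + 3/2)*(-5) = -11/2*(-5) = 55/2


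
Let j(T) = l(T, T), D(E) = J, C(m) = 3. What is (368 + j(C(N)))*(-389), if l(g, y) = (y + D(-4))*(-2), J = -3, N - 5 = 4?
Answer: -143152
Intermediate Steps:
N = 9 (N = 5 + 4 = 9)
D(E) = -3
l(g, y) = 6 - 2*y (l(g, y) = (y - 3)*(-2) = (-3 + y)*(-2) = 6 - 2*y)
j(T) = 6 - 2*T
(368 + j(C(N)))*(-389) = (368 + (6 - 2*3))*(-389) = (368 + (6 - 6))*(-389) = (368 + 0)*(-389) = 368*(-389) = -143152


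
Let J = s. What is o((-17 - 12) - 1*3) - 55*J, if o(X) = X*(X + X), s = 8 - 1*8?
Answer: 2048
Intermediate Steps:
s = 0 (s = 8 - 8 = 0)
o(X) = 2*X² (o(X) = X*(2*X) = 2*X²)
J = 0
o((-17 - 12) - 1*3) - 55*J = 2*((-17 - 12) - 1*3)² - 55*0 = 2*(-29 - 3)² + 0 = 2*(-32)² + 0 = 2*1024 + 0 = 2048 + 0 = 2048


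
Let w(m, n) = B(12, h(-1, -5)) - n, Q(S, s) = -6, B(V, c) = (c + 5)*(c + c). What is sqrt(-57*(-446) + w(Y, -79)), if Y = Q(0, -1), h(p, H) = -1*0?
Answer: sqrt(25501) ≈ 159.69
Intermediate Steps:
h(p, H) = 0
B(V, c) = 2*c*(5 + c) (B(V, c) = (5 + c)*(2*c) = 2*c*(5 + c))
Y = -6
w(m, n) = -n (w(m, n) = 2*0*(5 + 0) - n = 2*0*5 - n = 0 - n = -n)
sqrt(-57*(-446) + w(Y, -79)) = sqrt(-57*(-446) - 1*(-79)) = sqrt(25422 + 79) = sqrt(25501)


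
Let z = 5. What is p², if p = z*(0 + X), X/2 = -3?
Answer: 900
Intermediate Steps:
X = -6 (X = 2*(-3) = -6)
p = -30 (p = 5*(0 - 6) = 5*(-6) = -30)
p² = (-30)² = 900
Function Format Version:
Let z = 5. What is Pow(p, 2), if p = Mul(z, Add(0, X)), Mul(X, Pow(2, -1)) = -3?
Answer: 900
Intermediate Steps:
X = -6 (X = Mul(2, -3) = -6)
p = -30 (p = Mul(5, Add(0, -6)) = Mul(5, -6) = -30)
Pow(p, 2) = Pow(-30, 2) = 900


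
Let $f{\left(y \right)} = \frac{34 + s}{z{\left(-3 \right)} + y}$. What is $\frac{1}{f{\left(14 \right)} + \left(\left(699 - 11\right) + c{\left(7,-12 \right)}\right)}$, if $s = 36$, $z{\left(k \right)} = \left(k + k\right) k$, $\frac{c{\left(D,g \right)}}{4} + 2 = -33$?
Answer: $\frac{16}{8803} \approx 0.0018176$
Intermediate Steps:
$c{\left(D,g \right)} = -140$ ($c{\left(D,g \right)} = -8 + 4 \left(-33\right) = -8 - 132 = -140$)
$z{\left(k \right)} = 2 k^{2}$ ($z{\left(k \right)} = 2 k k = 2 k^{2}$)
$f{\left(y \right)} = \frac{70}{18 + y}$ ($f{\left(y \right)} = \frac{34 + 36}{2 \left(-3\right)^{2} + y} = \frac{70}{2 \cdot 9 + y} = \frac{70}{18 + y}$)
$\frac{1}{f{\left(14 \right)} + \left(\left(699 - 11\right) + c{\left(7,-12 \right)}\right)} = \frac{1}{\frac{70}{18 + 14} + \left(\left(699 - 11\right) - 140\right)} = \frac{1}{\frac{70}{32} + \left(688 - 140\right)} = \frac{1}{70 \cdot \frac{1}{32} + 548} = \frac{1}{\frac{35}{16} + 548} = \frac{1}{\frac{8803}{16}} = \frac{16}{8803}$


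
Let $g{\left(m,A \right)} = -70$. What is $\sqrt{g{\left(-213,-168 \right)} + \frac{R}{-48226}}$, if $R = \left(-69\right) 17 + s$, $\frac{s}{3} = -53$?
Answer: $\frac{2 i \sqrt{10171128643}}{24113} \approx 8.3649 i$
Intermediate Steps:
$s = -159$ ($s = 3 \left(-53\right) = -159$)
$R = -1332$ ($R = \left(-69\right) 17 - 159 = -1173 - 159 = -1332$)
$\sqrt{g{\left(-213,-168 \right)} + \frac{R}{-48226}} = \sqrt{-70 - \frac{1332}{-48226}} = \sqrt{-70 - - \frac{666}{24113}} = \sqrt{-70 + \frac{666}{24113}} = \sqrt{- \frac{1687244}{24113}} = \frac{2 i \sqrt{10171128643}}{24113}$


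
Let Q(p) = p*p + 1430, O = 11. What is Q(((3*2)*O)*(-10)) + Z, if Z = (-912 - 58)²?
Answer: 1377930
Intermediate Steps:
Q(p) = 1430 + p² (Q(p) = p² + 1430 = 1430 + p²)
Z = 940900 (Z = (-970)² = 940900)
Q(((3*2)*O)*(-10)) + Z = (1430 + (((3*2)*11)*(-10))²) + 940900 = (1430 + ((6*11)*(-10))²) + 940900 = (1430 + (66*(-10))²) + 940900 = (1430 + (-660)²) + 940900 = (1430 + 435600) + 940900 = 437030 + 940900 = 1377930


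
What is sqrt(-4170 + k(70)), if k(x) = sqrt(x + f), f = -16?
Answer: sqrt(-4170 + 3*sqrt(6)) ≈ 64.519*I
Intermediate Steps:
k(x) = sqrt(-16 + x) (k(x) = sqrt(x - 16) = sqrt(-16 + x))
sqrt(-4170 + k(70)) = sqrt(-4170 + sqrt(-16 + 70)) = sqrt(-4170 + sqrt(54)) = sqrt(-4170 + 3*sqrt(6))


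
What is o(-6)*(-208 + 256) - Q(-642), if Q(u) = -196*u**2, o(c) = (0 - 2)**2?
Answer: 80784336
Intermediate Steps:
o(c) = 4 (o(c) = (-2)**2 = 4)
o(-6)*(-208 + 256) - Q(-642) = 4*(-208 + 256) - (-196)*(-642)**2 = 4*48 - (-196)*412164 = 192 - 1*(-80784144) = 192 + 80784144 = 80784336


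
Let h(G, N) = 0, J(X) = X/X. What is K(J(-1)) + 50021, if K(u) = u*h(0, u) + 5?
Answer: 50026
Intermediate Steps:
J(X) = 1
K(u) = 5 (K(u) = u*0 + 5 = 0 + 5 = 5)
K(J(-1)) + 50021 = 5 + 50021 = 50026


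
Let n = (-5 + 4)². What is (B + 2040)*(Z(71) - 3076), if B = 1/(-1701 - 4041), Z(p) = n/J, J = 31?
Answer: -124106429005/19778 ≈ -6.2750e+6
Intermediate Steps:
n = 1 (n = (-1)² = 1)
Z(p) = 1/31
B = -1/5742 (B = 1/(-5742) = -1/5742 ≈ -0.00017416)
(B + 2040)*(Z(71) - 3076) = (-1/5742 + 2040)*(1/31 - 3076) = (11713679/5742)*(-95355/31) = -124106429005/19778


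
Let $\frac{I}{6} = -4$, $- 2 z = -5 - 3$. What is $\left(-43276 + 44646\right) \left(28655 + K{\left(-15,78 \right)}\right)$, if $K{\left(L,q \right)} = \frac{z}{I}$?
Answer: $\frac{117771365}{3} \approx 3.9257 \cdot 10^{7}$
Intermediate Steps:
$z = 4$ ($z = - \frac{-5 - 3}{2} = \left(- \frac{1}{2}\right) \left(-8\right) = 4$)
$I = -24$ ($I = 6 \left(-4\right) = -24$)
$K{\left(L,q \right)} = - \frac{1}{6}$ ($K{\left(L,q \right)} = \frac{4}{-24} = 4 \left(- \frac{1}{24}\right) = - \frac{1}{6}$)
$\left(-43276 + 44646\right) \left(28655 + K{\left(-15,78 \right)}\right) = \left(-43276 + 44646\right) \left(28655 - \frac{1}{6}\right) = 1370 \cdot \frac{171929}{6} = \frac{117771365}{3}$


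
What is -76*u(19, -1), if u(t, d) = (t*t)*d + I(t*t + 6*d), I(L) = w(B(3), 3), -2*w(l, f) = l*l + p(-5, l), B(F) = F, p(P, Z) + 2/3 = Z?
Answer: 83600/3 ≈ 27867.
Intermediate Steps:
p(P, Z) = -⅔ + Z
w(l, f) = ⅓ - l/2 - l²/2 (w(l, f) = -(l*l + (-⅔ + l))/2 = -(l² + (-⅔ + l))/2 = -(-⅔ + l + l²)/2 = ⅓ - l/2 - l²/2)
I(L) = -17/3 (I(L) = ⅓ - ½*3 - ½*3² = ⅓ - 3/2 - ½*9 = ⅓ - 3/2 - 9/2 = -17/3)
u(t, d) = -17/3 + d*t² (u(t, d) = (t*t)*d - 17/3 = t²*d - 17/3 = d*t² - 17/3 = -17/3 + d*t²)
-76*u(19, -1) = -76*(-17/3 - 1*19²) = -76*(-17/3 - 1*361) = -76*(-17/3 - 361) = -76*(-1100/3) = 83600/3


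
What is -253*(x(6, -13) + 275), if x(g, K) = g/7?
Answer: -488543/7 ≈ -69792.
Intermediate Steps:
x(g, K) = g/7 (x(g, K) = g*(⅐) = g/7)
-253*(x(6, -13) + 275) = -253*((⅐)*6 + 275) = -253*(6/7 + 275) = -253*1931/7 = -488543/7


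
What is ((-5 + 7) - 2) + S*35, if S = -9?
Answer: -315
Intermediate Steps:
((-5 + 7) - 2) + S*35 = ((-5 + 7) - 2) - 9*35 = (2 - 2) - 315 = 0 - 315 = -315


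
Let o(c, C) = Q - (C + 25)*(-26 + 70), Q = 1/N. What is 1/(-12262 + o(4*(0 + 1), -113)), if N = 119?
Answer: -119/998409 ≈ -0.00011919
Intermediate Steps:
Q = 1/119 ≈ 0.0084034
o(c, C) = -130899/119 - 44*C (o(c, C) = 1/119 - (C + 25)*(-26 + 70) = 1/119 - (25 + C)*44 = 1/119 - (1100 + 44*C) = 1/119 + (-1100 - 44*C) = -130899/119 - 44*C)
1/(-12262 + o(4*(0 + 1), -113)) = 1/(-12262 + (-130899/119 - 44*(-113))) = 1/(-12262 + (-130899/119 + 4972)) = 1/(-12262 + 460769/119) = 1/(-998409/119) = -119/998409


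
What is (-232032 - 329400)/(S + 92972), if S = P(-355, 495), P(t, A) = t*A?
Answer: 561432/82753 ≈ 6.7844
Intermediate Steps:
P(t, A) = A*t
S = -175725 (S = 495*(-355) = -175725)
(-232032 - 329400)/(S + 92972) = (-232032 - 329400)/(-175725 + 92972) = -561432/(-82753) = -561432*(-1/82753) = 561432/82753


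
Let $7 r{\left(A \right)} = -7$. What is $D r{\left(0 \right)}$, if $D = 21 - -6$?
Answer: $-27$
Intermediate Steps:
$r{\left(A \right)} = -1$ ($r{\left(A \right)} = \frac{1}{7} \left(-7\right) = -1$)
$D = 27$ ($D = 21 + 6 = 27$)
$D r{\left(0 \right)} = 27 \left(-1\right) = -27$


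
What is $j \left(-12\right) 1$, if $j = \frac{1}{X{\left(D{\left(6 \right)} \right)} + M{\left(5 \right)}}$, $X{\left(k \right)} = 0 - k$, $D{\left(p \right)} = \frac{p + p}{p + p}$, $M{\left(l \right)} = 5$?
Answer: $-3$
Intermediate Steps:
$D{\left(p \right)} = 1$ ($D{\left(p \right)} = \frac{2 p}{2 p} = 2 p \frac{1}{2 p} = 1$)
$X{\left(k \right)} = - k$
$j = \frac{1}{4}$ ($j = \frac{1}{\left(-1\right) 1 + 5} = \frac{1}{-1 + 5} = \frac{1}{4} \approx 0.25$)
$j \left(-12\right) 1 = \frac{1}{4} \left(-12\right) 1 = \left(-3\right) 1 = -3$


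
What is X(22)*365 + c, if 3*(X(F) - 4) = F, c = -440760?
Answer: -1309870/3 ≈ -4.3662e+5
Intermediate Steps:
X(F) = 4 + F/3
X(22)*365 + c = (4 + (1/3)*22)*365 - 440760 = (4 + 22/3)*365 - 440760 = (34/3)*365 - 440760 = 12410/3 - 440760 = -1309870/3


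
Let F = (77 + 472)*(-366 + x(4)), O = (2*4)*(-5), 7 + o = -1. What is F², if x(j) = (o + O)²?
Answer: 1132015137444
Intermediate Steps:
o = -8 (o = -7 - 1 = -8)
O = -40 (O = 8*(-5) = -40)
x(j) = 2304 (x(j) = (-8 - 40)² = (-48)² = 2304)
F = 1063962 (F = (77 + 472)*(-366 + 2304) = 549*1938 = 1063962)
F² = 1063962² = 1132015137444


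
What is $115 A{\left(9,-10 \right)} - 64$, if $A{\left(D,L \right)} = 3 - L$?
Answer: $1431$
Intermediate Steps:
$115 A{\left(9,-10 \right)} - 64 = 115 \left(3 - -10\right) - 64 = 115 \left(3 + 10\right) - 64 = 115 \cdot 13 - 64 = 1495 - 64 = 1431$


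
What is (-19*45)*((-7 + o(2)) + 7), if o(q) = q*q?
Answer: -3420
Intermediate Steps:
o(q) = q**2
(-19*45)*((-7 + o(2)) + 7) = (-19*45)*((-7 + 2**2) + 7) = -855*((-7 + 4) + 7) = -855*(-3 + 7) = -855*4 = -3420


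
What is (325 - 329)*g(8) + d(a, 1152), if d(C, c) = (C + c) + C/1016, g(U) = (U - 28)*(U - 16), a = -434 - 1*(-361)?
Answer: 445951/1016 ≈ 438.93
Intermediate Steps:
a = -73 (a = -434 + 361 = -73)
g(U) = (-28 + U)*(-16 + U)
d(C, c) = c + 1017*C/1016 (d(C, c) = (C + c) + C*(1/1016) = (C + c) + C/1016 = c + 1017*C/1016)
(325 - 329)*g(8) + d(a, 1152) = (325 - 329)*(448 + 8**2 - 44*8) + (1152 + (1017/1016)*(-73)) = -4*(448 + 64 - 352) + (1152 - 74241/1016) = -4*160 + 1096191/1016 = -640 + 1096191/1016 = 445951/1016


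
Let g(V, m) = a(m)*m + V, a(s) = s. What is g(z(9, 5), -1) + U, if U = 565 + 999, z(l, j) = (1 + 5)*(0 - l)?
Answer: 1511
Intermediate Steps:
z(l, j) = -6*l (z(l, j) = 6*(-l) = -6*l)
g(V, m) = V + m² (g(V, m) = m*m + V = m² + V = V + m²)
U = 1564
g(z(9, 5), -1) + U = (-6*9 + (-1)²) + 1564 = (-54 + 1) + 1564 = -53 + 1564 = 1511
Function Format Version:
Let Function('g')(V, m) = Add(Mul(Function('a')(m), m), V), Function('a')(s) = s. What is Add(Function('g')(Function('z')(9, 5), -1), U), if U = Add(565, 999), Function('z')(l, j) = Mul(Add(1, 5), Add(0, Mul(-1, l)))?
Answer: 1511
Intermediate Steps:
Function('z')(l, j) = Mul(-6, l) (Function('z')(l, j) = Mul(6, Mul(-1, l)) = Mul(-6, l))
Function('g')(V, m) = Add(V, Pow(m, 2)) (Function('g')(V, m) = Add(Mul(m, m), V) = Add(Pow(m, 2), V) = Add(V, Pow(m, 2)))
U = 1564
Add(Function('g')(Function('z')(9, 5), -1), U) = Add(Add(Mul(-6, 9), Pow(-1, 2)), 1564) = Add(Add(-54, 1), 1564) = Add(-53, 1564) = 1511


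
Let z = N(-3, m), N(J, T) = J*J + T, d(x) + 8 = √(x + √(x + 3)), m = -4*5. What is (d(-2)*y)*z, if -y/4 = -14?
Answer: 4928 - 616*I ≈ 4928.0 - 616.0*I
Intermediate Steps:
m = -20
d(x) = -8 + √(x + √(3 + x)) (d(x) = -8 + √(x + √(x + 3)) = -8 + √(x + √(3 + x)))
N(J, T) = T + J² (N(J, T) = J² + T = T + J²)
y = 56 (y = -4*(-14) = 56)
z = -11 (z = -20 + (-3)² = -20 + 9 = -11)
(d(-2)*y)*z = ((-8 + √(-2 + √(3 - 2)))*56)*(-11) = ((-8 + √(-2 + √1))*56)*(-11) = ((-8 + √(-2 + 1))*56)*(-11) = ((-8 + √(-1))*56)*(-11) = ((-8 + I)*56)*(-11) = (-448 + 56*I)*(-11) = 4928 - 616*I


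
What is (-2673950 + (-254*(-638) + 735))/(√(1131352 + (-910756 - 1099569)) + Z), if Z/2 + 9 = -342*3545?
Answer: 2029687673358/1959882073259 + 2511163*I*√878973/5879646219777 ≈ 1.0356 + 0.00040042*I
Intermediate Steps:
Z = -2424798 (Z = -18 + 2*(-342*3545) = -18 + 2*(-1212390) = -18 - 2424780 = -2424798)
(-2673950 + (-254*(-638) + 735))/(√(1131352 + (-910756 - 1099569)) + Z) = (-2673950 + (-254*(-638) + 735))/(√(1131352 + (-910756 - 1099569)) - 2424798) = (-2673950 + (162052 + 735))/(√(1131352 - 2010325) - 2424798) = (-2673950 + 162787)/(√(-878973) - 2424798) = -2511163/(I*√878973 - 2424798) = -2511163/(-2424798 + I*√878973)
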